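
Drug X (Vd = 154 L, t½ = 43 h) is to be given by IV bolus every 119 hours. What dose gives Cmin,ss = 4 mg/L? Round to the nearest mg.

τ/t½ = 119/43 ≈ 2.7674, so f = (1/2)^(119/43) ≈ 0.146865.
Cmin,ss = (D/Vd)·f/(1−f), so D = Cmin,ss·Vd·(1−f)/f.
D = 4 × 154 × (1−f)/f ≈ 4 × 154 × 5.80897 ≈ 3578.33 mg.

3578 mg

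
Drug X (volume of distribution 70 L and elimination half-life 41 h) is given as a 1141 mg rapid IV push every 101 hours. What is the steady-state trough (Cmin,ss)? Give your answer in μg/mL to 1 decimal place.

τ/t½ = 101/41 ≈ 2.4634, so fraction remaining f = (1/2)^(101/41) ≈ 0.1813.
Each bolus raises the concentration by D/Vd = 1141/70 ≈ 16.300 μg/mL.
Steady-state trough Cmin,ss = C₀·f/(1−f) ≈ 16.300 × 0.1813/0.8187 ≈ 3.610 μg/mL.

3.6 μg/mL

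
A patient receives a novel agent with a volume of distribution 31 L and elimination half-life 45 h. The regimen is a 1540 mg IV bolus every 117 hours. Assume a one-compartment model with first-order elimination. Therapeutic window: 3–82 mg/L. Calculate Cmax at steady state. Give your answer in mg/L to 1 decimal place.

τ/t½ = 117/45 ≈ 2.6, so fraction remaining f = (1/2)^(117/45) ≈ 0.1649.
Accumulation ratio R = 1/(1 − f) ≈ 1/0.8351 ≈ 1.1975.
Each bolus raises the concentration by D/Vd = 1540/31 ≈ 49.677 mg/L.
Cmax,ss = C₀/(1 − f) ≈ 49.677/0.8351 ≈ 59.486 mg/L.
Peak 59.5 mg/L vs MTC 82 mg/L: below toxic threshold.

59.5 mg/L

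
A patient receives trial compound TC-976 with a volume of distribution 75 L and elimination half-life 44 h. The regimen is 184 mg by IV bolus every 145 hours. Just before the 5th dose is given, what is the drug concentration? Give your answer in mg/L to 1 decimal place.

f = (1/2)^(τ/t½) = (1/2)^(145/44) ≈ 0.1019.
C₀ = D/Vd = 184/75 ≈ 2.453 mg/L.
Before the 5th dose, 4 doses have been given. Superposition: Cmin = C₀·(f + f² + … + f^4).
≈ 2.453 × (0.1019 + 0.0104 + 0.0011 + 0.0001) ≈ 2.453 × 0.1135 ≈ 0.278 mg/L.

0.3 mg/L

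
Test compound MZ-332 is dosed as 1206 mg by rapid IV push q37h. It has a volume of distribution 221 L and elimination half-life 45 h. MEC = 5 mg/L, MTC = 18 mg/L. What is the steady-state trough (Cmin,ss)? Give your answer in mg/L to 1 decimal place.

Over one 37-h interval, 37/45 ≈ 0.82222 half-lives elapse, leaving f ≈ 0.5656 of each dose.
At steady state, accumulation factor R = 1/(1 − e^(−kτ)) ≈ 2.3020.
Each bolus raises the concentration by D/Vd = 1206/221 ≈ 5.457 mg/L.
Steady-state peak Cmax,ss = C₀·R ≈ 5.457 × 2.3020 ≈ 12.562 mg/L.
One interval later, Cmin,ss = Cmax,ss·e^(−kτ) ≈ 12.562 × 0.5656 ≈ 7.105 mg/L.
Trough 7.1 mg/L vs MEC 5 mg/L: adequate.

7.1 mg/L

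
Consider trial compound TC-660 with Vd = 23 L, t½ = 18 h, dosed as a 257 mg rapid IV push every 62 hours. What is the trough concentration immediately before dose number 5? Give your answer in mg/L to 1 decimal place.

f = (1/2)^(τ/t½) = (1/2)^(62/18) ≈ 0.0919.
C₀ = D/Vd = 257/23 ≈ 11.174 mg/L.
Before the 5th dose, 4 doses have been given. Superposition: Cmin = C₀·(f + f² + … + f^4).
≈ 11.174 × (0.0919 + 0.0084 + 0.0008 + 0.0001) ≈ 11.174 × 0.1012 ≈ 1.131 mg/L.

1.1 mg/L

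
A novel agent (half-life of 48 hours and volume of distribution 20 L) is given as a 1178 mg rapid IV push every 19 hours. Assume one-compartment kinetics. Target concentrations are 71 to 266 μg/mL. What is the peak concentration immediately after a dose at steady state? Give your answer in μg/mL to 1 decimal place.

Over one 19-h interval, 19/48 ≈ 0.39583 half-lives elapse, leaving f ≈ 0.7601 of each dose.
Accumulation ratio R = 1/(1 − f) ≈ 1/0.2399 ≈ 4.1684.
Each bolus raises the concentration by D/Vd = 1178/20 ≈ 58.900 μg/mL.
Steady-state peak Cmax,ss = C₀·R ≈ 58.900 × 4.1684 ≈ 245.519 μg/mL.
Peak 245.5 μg/mL vs MTC 266 μg/mL: below toxic threshold.

245.5 μg/mL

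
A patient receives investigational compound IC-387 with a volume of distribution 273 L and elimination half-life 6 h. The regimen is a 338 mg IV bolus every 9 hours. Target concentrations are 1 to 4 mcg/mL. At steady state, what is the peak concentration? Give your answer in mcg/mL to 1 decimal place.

τ/t½ = 9/6 ≈ 1.5, so fraction remaining f = (1/2)^(9/6) ≈ 0.3536.
At steady state, accumulation factor R = 1/(1 − e^(−kτ)) ≈ 1.5470.
Each bolus raises the concentration by D/Vd = 338/273 ≈ 1.238 mcg/mL.
Cmax,ss = C₀/(1 − f) ≈ 1.238/0.6464 ≈ 1.915 mcg/mL.
Peak 1.9 mcg/mL vs MTC 4 mcg/mL: below toxic threshold.

1.9 mcg/mL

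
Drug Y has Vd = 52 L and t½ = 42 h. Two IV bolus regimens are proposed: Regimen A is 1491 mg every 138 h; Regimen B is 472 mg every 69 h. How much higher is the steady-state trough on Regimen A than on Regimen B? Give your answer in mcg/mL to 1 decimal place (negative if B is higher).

Regimen A: f = (1/2)^(138/42) ≈ 0.1025; Cmin,ss = (1491/52)·f/(1−f) ≈ 3.275 mcg/mL.
Regimen B: f = (1/2)^(69/42) ≈ 0.3202; Cmin,ss = (472/52)·f/(1−f) ≈ 4.275 mcg/mL.
Difference ≈ 3.275 − 4.275 ≈ -1.000 mcg/mL.

-1.0 mcg/mL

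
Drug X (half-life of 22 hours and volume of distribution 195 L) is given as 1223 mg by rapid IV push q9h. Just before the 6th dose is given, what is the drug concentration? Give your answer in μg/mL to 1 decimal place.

f = (1/2)^(τ/t½) = (1/2)^(9/22) ≈ 0.7531.
C₀ = D/Vd = 1223/195 ≈ 6.272 μg/mL.
Before the 6th dose, 5 doses have been given. Superposition: Cmin = C₀·(f + f² + … + f^5).
≈ 6.272 × (0.7531 + 0.5672 + 0.4271 + 0.3217 + 0.2422) ≈ 6.272 × 2.3113 ≈ 14.496 μg/mL.

14.5 μg/mL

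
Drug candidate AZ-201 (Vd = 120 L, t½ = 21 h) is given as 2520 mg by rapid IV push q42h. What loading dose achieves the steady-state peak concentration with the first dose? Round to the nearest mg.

f = (1/2)^(42/21) ≈ 0.250000; accumulation ratio R = 1/(1−f) ≈ 1.33333.
Loading dose to hit Cmax,ss on first dose: D_load = D_maint·R ≈ 2520 × 1.33333 ≈ 3359.99 mg.

3360 mg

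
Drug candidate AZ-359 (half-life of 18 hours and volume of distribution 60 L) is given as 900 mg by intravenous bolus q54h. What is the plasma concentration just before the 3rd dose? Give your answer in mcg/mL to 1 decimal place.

2.1 mcg/mL

f = (1/2)^(τ/t½) = (1/2)^(54/18) ≈ 0.1250.
C₀ = D/Vd = 900/60 ≈ 15.000 mcg/mL.
Before the 3rd dose, 2 doses have been given. Superposition: Cmin = C₀·(f + f²).
≈ 15.000 × (0.1250 + 0.0156) ≈ 15.000 × 0.1406 ≈ 2.109 mcg/mL.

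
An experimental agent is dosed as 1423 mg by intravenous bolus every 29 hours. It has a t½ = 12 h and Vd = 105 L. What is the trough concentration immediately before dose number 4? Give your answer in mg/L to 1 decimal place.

3.1 mg/L

f = (1/2)^(τ/t½) = (1/2)^(29/12) ≈ 0.1873.
C₀ = D/Vd = 1423/105 ≈ 13.552 mg/L.
Before the 4th dose, 3 doses have been given. Superposition: Cmin = C₀·(f + f² + … + f^3).
≈ 13.552 × (0.1873 + 0.0351 + 0.0066) ≈ 13.552 × 0.2290 ≈ 3.103 mg/L.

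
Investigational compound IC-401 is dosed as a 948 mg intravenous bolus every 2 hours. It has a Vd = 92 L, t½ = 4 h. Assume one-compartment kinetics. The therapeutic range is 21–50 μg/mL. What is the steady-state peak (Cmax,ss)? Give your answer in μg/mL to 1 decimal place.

35.2 μg/mL

Over one 2-h interval, 2/4 ≈ 0.5 half-lives elapse, leaving f ≈ 0.7071 of each dose.
At steady state, accumulation factor R = 1/(1 − e^(−kτ)) ≈ 3.4141.
Single-dose peak C₀ = D/Vd = 948/92 ≈ 10.304 μg/mL.
Cmax,ss = C₀/(1 − f) ≈ 10.304/0.2929 ≈ 35.179 μg/mL.
Peak 35.2 μg/mL vs MTC 50 μg/mL: below toxic threshold.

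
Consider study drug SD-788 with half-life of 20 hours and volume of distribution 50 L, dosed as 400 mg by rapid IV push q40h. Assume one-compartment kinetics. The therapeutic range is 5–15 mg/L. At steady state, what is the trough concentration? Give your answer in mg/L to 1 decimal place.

2.7 mg/L

The dosing interval is 2 half-lives, so f = 2^(−2) = 0.25.
At steady state, R = 1/(1 − 0.25) = 4/3.
Single-dose peak C₀ = D/Vd = 400/50 = 8 mg/L.
Steady-state peak Cmax,ss = C₀·R = 8 × 4/3 ≈ 10.667 mg/L.
Steady-state trough Cmin,ss = Cmax,ss·f ≈ 10.667 × 0.25 ≈ 2.667 mg/L.
Trough 2.7 mg/L vs MEC 5 mg/L: subtherapeutic.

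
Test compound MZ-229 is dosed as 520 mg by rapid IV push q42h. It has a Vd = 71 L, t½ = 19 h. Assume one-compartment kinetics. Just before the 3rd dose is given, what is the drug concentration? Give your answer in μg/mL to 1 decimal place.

1.9 μg/mL

f = (1/2)^(τ/t½) = (1/2)^(42/19) ≈ 0.2161.
C₀ = D/Vd = 520/71 ≈ 7.324 μg/mL.
Before the 3rd dose, 2 doses have been given. Superposition: Cmin = C₀·(f + f²).
≈ 7.324 × (0.2161 + 0.0467) ≈ 7.324 × 0.2628 ≈ 1.925 μg/mL.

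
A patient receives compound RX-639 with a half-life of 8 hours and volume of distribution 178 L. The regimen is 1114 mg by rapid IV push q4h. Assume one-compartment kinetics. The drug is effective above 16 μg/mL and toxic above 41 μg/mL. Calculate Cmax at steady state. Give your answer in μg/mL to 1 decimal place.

21.4 μg/mL

k = ln2/t½ = ln2/8 ≈ 0.086643 h⁻¹; fraction remaining f = e^(−kτ) = e^(−0.086643×4) ≈ 0.7071.
Accumulation ratio R = 1/(1 − f) ≈ 1/0.2929 ≈ 3.4141.
Single-dose peak C₀ = D/Vd = 1114/178 ≈ 6.258 μg/mL.
Steady-state peak Cmax,ss = C₀·R ≈ 6.258 × 3.4141 ≈ 21.365 μg/mL.
Peak 21.4 μg/mL vs MTC 41 μg/mL: below toxic threshold.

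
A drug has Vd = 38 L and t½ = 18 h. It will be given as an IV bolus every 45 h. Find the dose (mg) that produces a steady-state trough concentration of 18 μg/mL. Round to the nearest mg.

τ/t½ = 45/18 ≈ 2.5, so f = (1/2)^(45/18) ≈ 0.176777.
Cmin,ss = (D/Vd)·f/(1−f), so D = Cmin,ss·Vd·(1−f)/f.
D = 18 × 38 × (1−f)/f ≈ 18 × 38 × 4.65684 ≈ 3185.28 mg.

3185 mg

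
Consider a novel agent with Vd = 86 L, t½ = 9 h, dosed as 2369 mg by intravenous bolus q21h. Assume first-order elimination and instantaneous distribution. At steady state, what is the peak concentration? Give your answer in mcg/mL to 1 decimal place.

τ/t½ = 21/9 ≈ 2.3333, so fraction remaining f = (1/2)^(21/9) ≈ 0.1984.
At steady state, accumulation factor R = 1/(1 − e^(−kτ)) ≈ 1.2475.
Each bolus raises the concentration by D/Vd = 2369/86 ≈ 27.547 mcg/mL.
Cmax,ss = C₀/(1 − f) ≈ 27.547/0.8016 ≈ 34.365 mcg/mL.

34.4 mcg/mL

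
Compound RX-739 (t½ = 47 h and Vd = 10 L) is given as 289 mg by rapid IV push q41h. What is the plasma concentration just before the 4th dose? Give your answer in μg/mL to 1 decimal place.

29.1 μg/mL

f = (1/2)^(τ/t½) = (1/2)^(41/47) ≈ 0.5463.
C₀ = D/Vd = 289/10 ≈ 28.900 μg/mL.
Before the 4th dose, 3 doses have been given. Superposition: Cmin = C₀·(f + f² + … + f^3).
≈ 28.900 × (0.5463 + 0.2984 + 0.1630) ≈ 28.900 × 1.0077 ≈ 29.123 μg/mL.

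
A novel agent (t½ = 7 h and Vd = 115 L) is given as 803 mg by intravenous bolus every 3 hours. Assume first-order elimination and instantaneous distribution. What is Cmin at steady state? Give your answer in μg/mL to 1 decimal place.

τ/t½ = 3/7 ≈ 0.42857, so fraction remaining f = (1/2)^(3/7) ≈ 0.7430.
Accumulation ratio R = 1/(1 − f) ≈ 1/0.2570 ≈ 3.8911.
Single-dose peak C₀ = D/Vd = 803/115 ≈ 6.983 μg/mL.
Cmax,ss = C₀/(1 − f) ≈ 6.983/0.2570 ≈ 27.171 μg/mL.
Steady-state trough Cmin,ss = Cmax,ss·f ≈ 27.171 × 0.7430 ≈ 20.188 μg/mL.

20.2 μg/mL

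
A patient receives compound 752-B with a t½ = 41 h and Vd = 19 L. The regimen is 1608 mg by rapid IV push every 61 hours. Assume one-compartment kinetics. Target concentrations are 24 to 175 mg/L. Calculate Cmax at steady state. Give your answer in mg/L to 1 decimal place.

131.5 mg/L

Over one 61-h interval, 61/41 ≈ 1.4878 half-lives elapse, leaving f ≈ 0.3566 of each dose.
Accumulation ratio R = 1/(1 − f) ≈ 1/0.6434 ≈ 1.5542.
Each bolus raises the concentration by D/Vd = 1608/19 ≈ 84.632 mg/L.
Steady-state peak Cmax,ss = C₀·R ≈ 84.632 × 1.5542 ≈ 131.535 mg/L.
Peak 131.5 mg/L vs MTC 175 mg/L: below toxic threshold.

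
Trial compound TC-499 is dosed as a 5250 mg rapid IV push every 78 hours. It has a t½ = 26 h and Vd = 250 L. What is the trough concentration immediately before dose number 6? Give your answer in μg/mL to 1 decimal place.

f = (1/2)^(τ/t½) = (1/2)^(78/26) ≈ 0.1250.
C₀ = D/Vd = 5250/250 ≈ 21.000 μg/mL.
Before the 6th dose, 5 doses have been given. Superposition: Cmin = C₀·(f + f² + … + f^5).
≈ 21.000 × (0.1250 + 0.0156 + 0.0020 + 0.0002 + 0.0000) ≈ 21.000 × 0.1428 ≈ 2.999 μg/mL.

3.0 μg/mL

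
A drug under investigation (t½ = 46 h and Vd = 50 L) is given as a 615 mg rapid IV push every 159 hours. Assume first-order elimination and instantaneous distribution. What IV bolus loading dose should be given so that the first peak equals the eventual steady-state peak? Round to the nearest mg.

f = (1/2)^(159/46) ≈ 0.091093; accumulation ratio R = 1/(1−f) ≈ 1.10022.
Loading dose to hit Cmax,ss on first dose: D_load = D_maint·R ≈ 615 × 1.10022 ≈ 676.64 mg.

677 mg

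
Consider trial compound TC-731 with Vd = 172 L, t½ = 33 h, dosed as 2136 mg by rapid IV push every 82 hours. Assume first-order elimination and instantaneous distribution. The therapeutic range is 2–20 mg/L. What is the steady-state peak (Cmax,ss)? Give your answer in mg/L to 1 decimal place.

15.1 mg/L

τ/t½ = 82/33 ≈ 2.4848, so fraction remaining f = (1/2)^(82/33) ≈ 0.1786.
Accumulation ratio R = 1/(1 − f) ≈ 1/0.8214 ≈ 1.2174.
Single-dose peak C₀ = D/Vd = 2136/172 ≈ 12.419 mg/L.
Steady-state peak Cmax,ss = C₀·R ≈ 12.419 × 1.2174 ≈ 15.119 mg/L.
Peak 15.1 mg/L vs MTC 20 mg/L: below toxic threshold.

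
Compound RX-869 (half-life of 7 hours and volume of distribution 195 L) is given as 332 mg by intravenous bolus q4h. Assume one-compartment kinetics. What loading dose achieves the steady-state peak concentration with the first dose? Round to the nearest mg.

f = (1/2)^(4/7) ≈ 0.672950; accumulation ratio R = 1/(1−f) ≈ 3.05764.
Loading dose to hit Cmax,ss on first dose: D_load = D_maint·R ≈ 332 × 3.05764 ≈ 1015.14 mg.

1015 mg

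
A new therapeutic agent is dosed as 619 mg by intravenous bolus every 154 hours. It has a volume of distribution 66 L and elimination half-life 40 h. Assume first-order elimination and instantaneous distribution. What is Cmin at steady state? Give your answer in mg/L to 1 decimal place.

k = ln2/t½ = ln2/40 ≈ 0.017329 h⁻¹; fraction remaining f = e^(−kτ) = e^(−0.017329×154) ≈ 0.0693.
Accumulation ratio R = 1/(1 − f) ≈ 1/0.9307 ≈ 1.0745.
Single-dose peak C₀ = D/Vd = 619/66 ≈ 9.379 mg/L.
Cmax,ss = C₀/(1 − f) ≈ 9.379/0.9307 ≈ 10.077 mg/L.
One interval later, Cmin,ss = Cmax,ss·e^(−kτ) ≈ 10.077 × 0.0693 ≈ 0.698 mg/L.

0.7 mg/L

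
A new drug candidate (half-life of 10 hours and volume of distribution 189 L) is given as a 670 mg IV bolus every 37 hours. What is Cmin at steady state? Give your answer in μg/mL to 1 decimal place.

0.3 μg/mL

τ/t½ = 37/10 ≈ 3.7, so fraction remaining f = (1/2)^(37/10) ≈ 0.0769.
At steady state, accumulation factor R = 1/(1 − e^(−kτ)) ≈ 1.0833.
Single-dose peak C₀ = D/Vd = 670/189 ≈ 3.545 μg/mL.
Cmax,ss = C₀/(1 − f) ≈ 3.545/0.9231 ≈ 3.840 μg/mL.
Steady-state trough Cmin,ss = Cmax,ss·f ≈ 3.840 × 0.0769 ≈ 0.295 μg/mL.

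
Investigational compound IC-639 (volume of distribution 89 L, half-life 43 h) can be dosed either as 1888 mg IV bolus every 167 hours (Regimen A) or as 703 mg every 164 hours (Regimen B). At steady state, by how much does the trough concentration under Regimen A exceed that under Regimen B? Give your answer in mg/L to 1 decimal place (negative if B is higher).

0.9 mg/L

Regimen A: f = (1/2)^(167/43) ≈ 0.0677; Cmin,ss = (1888/89)·f/(1−f) ≈ 1.540 mg/L.
Regimen B: f = (1/2)^(164/43) ≈ 0.0711; Cmin,ss = (703/89)·f/(1−f) ≈ 0.605 mg/L.
Difference ≈ 1.540 − 0.605 ≈ 0.935 mg/L.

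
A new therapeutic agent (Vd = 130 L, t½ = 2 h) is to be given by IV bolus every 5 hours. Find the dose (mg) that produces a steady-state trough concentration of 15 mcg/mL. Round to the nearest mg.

9081 mg

τ/t½ = 5/2 ≈ 2.5, so f = (1/2)^(5/2) ≈ 0.176777.
Cmin,ss = (D/Vd)·f/(1−f), so D = Cmin,ss·Vd·(1−f)/f.
D = 15 × 130 × (1−f)/f ≈ 15 × 130 × 4.65684 ≈ 9080.84 mg.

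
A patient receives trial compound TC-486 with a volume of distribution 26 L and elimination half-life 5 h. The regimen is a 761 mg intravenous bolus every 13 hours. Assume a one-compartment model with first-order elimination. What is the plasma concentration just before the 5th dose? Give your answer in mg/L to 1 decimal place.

5.8 mg/L

f = (1/2)^(τ/t½) = (1/2)^(13/5) ≈ 0.1649.
C₀ = D/Vd = 761/26 ≈ 29.269 mg/L.
Before the 5th dose, 4 doses have been given. Superposition: Cmin = C₀·(f + f² + … + f^4).
≈ 29.269 × (0.1649 + 0.0272 + 0.0045 + 0.0007) ≈ 29.269 × 0.1973 ≈ 5.775 mg/L.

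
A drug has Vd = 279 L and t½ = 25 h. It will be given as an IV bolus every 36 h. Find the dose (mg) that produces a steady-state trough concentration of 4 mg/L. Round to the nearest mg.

1912 mg

τ/t½ = 36/25 ≈ 1.44, so f = (1/2)^(36/25) ≈ 0.368567.
Cmin,ss = (D/Vd)·f/(1−f), so D = Cmin,ss·Vd·(1−f)/f.
D = 4 × 279 × (1−f)/f ≈ 4 × 279 × 1.71321 ≈ 1911.94 mg.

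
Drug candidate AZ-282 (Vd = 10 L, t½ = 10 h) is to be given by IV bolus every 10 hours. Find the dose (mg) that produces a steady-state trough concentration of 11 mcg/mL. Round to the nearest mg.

110 mg

τ/t½ = 10/10 ≈ 1, so f = (1/2)^(10/10) ≈ 0.500000.
Cmin,ss = (D/Vd)·f/(1−f), so D = Cmin,ss·Vd·(1−f)/f.
D = 11 × 10 × (1−f)/f ≈ 11 × 10 × 1.00000 ≈ 110.00 mg.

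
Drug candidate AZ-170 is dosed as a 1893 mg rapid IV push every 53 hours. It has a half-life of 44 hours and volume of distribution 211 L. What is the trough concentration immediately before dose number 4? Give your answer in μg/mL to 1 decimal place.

f = (1/2)^(τ/t½) = (1/2)^(53/44) ≈ 0.4339.
C₀ = D/Vd = 1893/211 ≈ 8.972 μg/mL.
Before the 4th dose, 3 doses have been given. Superposition: Cmin = C₀·(f + f² + … + f^3).
≈ 8.972 × (0.4339 + 0.1883 + 0.0817) ≈ 8.972 × 0.7039 ≈ 6.315 μg/mL.

6.3 μg/mL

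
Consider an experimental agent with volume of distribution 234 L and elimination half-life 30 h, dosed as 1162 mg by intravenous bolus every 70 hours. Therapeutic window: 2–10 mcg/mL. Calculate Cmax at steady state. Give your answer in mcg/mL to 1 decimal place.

τ/t½ = 70/30 ≈ 2.3333, so fraction remaining f = (1/2)^(70/30) ≈ 0.1984.
At steady state, accumulation factor R = 1/(1 − e^(−kτ)) ≈ 1.2475.
Each bolus raises the concentration by D/Vd = 1162/234 ≈ 4.966 mcg/mL.
Cmax,ss = C₀/(1 − f) ≈ 4.966/0.8016 ≈ 6.195 mcg/mL.
Peak 6.2 mcg/mL vs MTC 10 mcg/mL: below toxic threshold.

6.2 mcg/mL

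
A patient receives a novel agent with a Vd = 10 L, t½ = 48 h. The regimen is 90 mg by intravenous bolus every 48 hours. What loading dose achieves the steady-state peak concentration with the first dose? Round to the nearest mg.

f = (1/2)^(48/48) ≈ 0.500000; accumulation ratio R = 1/(1−f) ≈ 2.00000.
Loading dose to hit Cmax,ss on first dose: D_load = D_maint·R ≈ 90 × 2.00000 ≈ 180.00 mg.

180 mg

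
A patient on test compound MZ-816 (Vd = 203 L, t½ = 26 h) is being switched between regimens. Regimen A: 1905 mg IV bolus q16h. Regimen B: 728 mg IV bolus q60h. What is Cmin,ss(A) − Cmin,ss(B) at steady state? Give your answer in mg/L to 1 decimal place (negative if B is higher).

16.7 mg/L

Regimen A: f = (1/2)^(16/26) ≈ 0.6528; Cmin,ss = (1905/203)·f/(1−f) ≈ 17.644 mg/L.
Regimen B: f = (1/2)^(60/26) ≈ 0.2020; Cmin,ss = (728/203)·f/(1−f) ≈ 0.908 mg/L.
Difference ≈ 17.644 − 0.908 ≈ 16.736 mg/L.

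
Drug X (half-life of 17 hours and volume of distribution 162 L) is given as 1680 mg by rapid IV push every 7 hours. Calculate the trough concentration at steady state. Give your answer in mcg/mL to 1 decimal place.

Over one 7-h interval, 7/17 ≈ 0.41176 half-lives elapse, leaving f ≈ 0.7517 of each dose.
At steady state, accumulation factor R = 1/(1 − e^(−kτ)) ≈ 4.0274.
Each bolus raises the concentration by D/Vd = 1680/162 ≈ 10.370 mcg/mL.
Cmax,ss = C₀/(1 − f) ≈ 10.370/0.2483 ≈ 41.764 mcg/mL.
Steady-state trough Cmin,ss = Cmax,ss·f ≈ 41.764 × 0.7517 ≈ 31.394 mcg/mL.

31.4 mcg/mL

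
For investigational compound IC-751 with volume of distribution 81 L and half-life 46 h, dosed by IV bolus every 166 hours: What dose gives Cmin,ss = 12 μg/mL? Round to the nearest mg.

10885 mg

τ/t½ = 166/46 ≈ 3.6087, so f = (1/2)^(166/46) ≈ 0.081974.
Cmin,ss = (D/Vd)·f/(1−f), so D = Cmin,ss·Vd·(1−f)/f.
D = 12 × 81 × (1−f)/f ≈ 12 × 81 × 11.19899 ≈ 10885.42 mg.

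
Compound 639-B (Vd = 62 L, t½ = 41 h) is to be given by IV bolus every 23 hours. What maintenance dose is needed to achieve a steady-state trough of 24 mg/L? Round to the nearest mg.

707 mg

τ/t½ = 23/41 ≈ 0.56098, so f = (1/2)^(23/41) ≈ 0.677844.
Cmin,ss = (D/Vd)·f/(1−f), so D = Cmin,ss·Vd·(1−f)/f.
D = 24 × 62 × (1−f)/f ≈ 24 × 62 × 0.47527 ≈ 707.20 mg.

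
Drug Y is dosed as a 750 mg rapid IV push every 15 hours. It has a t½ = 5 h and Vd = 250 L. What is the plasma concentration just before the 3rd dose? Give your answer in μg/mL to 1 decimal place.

f = (1/2)^(τ/t½) = (1/2)^(15/5) ≈ 0.1250.
C₀ = D/Vd = 750/250 ≈ 3.000 μg/mL.
Before the 3rd dose, 2 doses have been given. Superposition: Cmin = C₀·(f + f²).
≈ 3.000 × (0.1250 + 0.0156) ≈ 3.000 × 0.1406 ≈ 0.422 μg/mL.

0.4 μg/mL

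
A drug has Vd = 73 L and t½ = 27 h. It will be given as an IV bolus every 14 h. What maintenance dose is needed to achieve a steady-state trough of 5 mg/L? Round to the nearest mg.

τ/t½ = 14/27 ≈ 0.51852, so f = (1/2)^(14/27) ≈ 0.698088.
Cmin,ss = (D/Vd)·f/(1−f), so D = Cmin,ss·Vd·(1−f)/f.
D = 5 × 73 × (1−f)/f ≈ 5 × 73 × 0.43248 ≈ 157.86 mg.

158 mg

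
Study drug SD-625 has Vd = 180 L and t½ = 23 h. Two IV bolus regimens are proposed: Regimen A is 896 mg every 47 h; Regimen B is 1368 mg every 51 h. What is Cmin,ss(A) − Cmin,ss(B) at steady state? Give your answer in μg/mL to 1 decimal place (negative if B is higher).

-0.5 μg/mL

Regimen A: f = (1/2)^(47/23) ≈ 0.2426; Cmin,ss = (896/180)·f/(1−f) ≈ 1.594 μg/mL.
Regimen B: f = (1/2)^(51/23) ≈ 0.2150; Cmin,ss = (1368/180)·f/(1−f) ≈ 2.082 μg/mL.
Difference ≈ 1.594 − 2.082 ≈ -0.488 μg/mL.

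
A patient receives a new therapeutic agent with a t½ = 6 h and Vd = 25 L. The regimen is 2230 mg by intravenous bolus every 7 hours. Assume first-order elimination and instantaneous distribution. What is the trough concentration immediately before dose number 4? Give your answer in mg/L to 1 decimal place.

65.3 mg/L

f = (1/2)^(τ/t½) = (1/2)^(7/6) ≈ 0.4454.
C₀ = D/Vd = 2230/25 ≈ 89.200 mg/L.
Before the 4th dose, 3 doses have been given. Superposition: Cmin = C₀·(f + f² + … + f^3).
≈ 89.200 × (0.4454 + 0.1984 + 0.0884) ≈ 89.200 × 0.7322 ≈ 65.312 mg/L.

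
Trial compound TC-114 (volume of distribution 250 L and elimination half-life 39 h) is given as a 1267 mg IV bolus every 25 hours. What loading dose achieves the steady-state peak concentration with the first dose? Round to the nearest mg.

f = (1/2)^(25/39) ≈ 0.641257; accumulation ratio R = 1/(1−f) ≈ 2.78751.
Loading dose to hit Cmax,ss on first dose: D_load = D_maint·R ≈ 1267 × 2.78751 ≈ 3531.78 mg.

3532 mg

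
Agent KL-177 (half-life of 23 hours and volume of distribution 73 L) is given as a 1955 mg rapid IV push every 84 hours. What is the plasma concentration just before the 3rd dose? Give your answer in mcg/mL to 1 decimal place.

f = (1/2)^(τ/t½) = (1/2)^(84/23) ≈ 0.0795.
C₀ = D/Vd = 1955/73 ≈ 26.781 mcg/mL.
Before the 3rd dose, 2 doses have been given. Superposition: Cmin = C₀·(f + f²).
≈ 26.781 × (0.0795 + 0.0063) ≈ 26.781 × 0.0858 ≈ 2.298 mcg/mL.

2.3 mcg/mL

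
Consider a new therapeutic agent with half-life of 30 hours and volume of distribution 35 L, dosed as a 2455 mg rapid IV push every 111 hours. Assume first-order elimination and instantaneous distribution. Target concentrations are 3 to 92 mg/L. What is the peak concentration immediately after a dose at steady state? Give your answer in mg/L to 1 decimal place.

τ/t½ = 111/30 ≈ 3.7, so fraction remaining f = (1/2)^(111/30) ≈ 0.0769.
Accumulation ratio R = 1/(1 − f) ≈ 1/0.9231 ≈ 1.0833.
Single-dose peak C₀ = D/Vd = 2455/35 ≈ 70.143 mg/L.
Steady-state peak Cmax,ss = C₀·R ≈ 70.143 × 1.0833 ≈ 75.986 mg/L.
Peak 76.0 mg/L vs MTC 92 mg/L: below toxic threshold.

76.0 mg/L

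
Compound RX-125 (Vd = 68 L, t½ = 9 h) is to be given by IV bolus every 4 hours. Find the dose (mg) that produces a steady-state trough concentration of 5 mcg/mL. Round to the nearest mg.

123 mg

τ/t½ = 4/9 ≈ 0.44444, so f = (1/2)^(4/9) ≈ 0.734867.
Cmin,ss = (D/Vd)·f/(1−f), so D = Cmin,ss·Vd·(1−f)/f.
D = 5 × 68 × (1−f)/f ≈ 5 × 68 × 0.36079 ≈ 122.67 mg.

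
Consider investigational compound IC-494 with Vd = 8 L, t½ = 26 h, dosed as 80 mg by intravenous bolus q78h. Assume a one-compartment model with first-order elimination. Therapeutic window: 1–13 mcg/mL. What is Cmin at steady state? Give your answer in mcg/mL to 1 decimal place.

The dosing interval is 3 half-lives, so f = 2^(−3) = 0.125.
Accumulation ratio R = 1/(1 − f) = 1/0.875 = 8/7.
Single-dose peak C₀ = D/Vd = 80/8 = 10 mcg/mL.
Steady-state peak Cmax,ss = C₀·R = 10 × 8/7 ≈ 11.429 mcg/mL.
Steady-state trough Cmin,ss = Cmax,ss·f ≈ 11.429 × 0.125 ≈ 1.429 mcg/mL.
Trough 1.4 mcg/mL vs MEC 1 mcg/mL: adequate.

1.4 mcg/mL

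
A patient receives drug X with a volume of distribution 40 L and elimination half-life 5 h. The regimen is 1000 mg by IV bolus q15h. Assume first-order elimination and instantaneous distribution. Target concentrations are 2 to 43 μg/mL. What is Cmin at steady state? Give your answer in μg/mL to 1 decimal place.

The dosing interval is 3 half-lives, so f = 2^(−3) = 0.125.
At steady state, R = 1/(1 − 0.125) = 8/7.
Single-dose peak C₀ = D/Vd = 1000/40 = 25 μg/mL.
Steady-state peak Cmax,ss = C₀·R = 25 × 8/7 ≈ 28.571 μg/mL.
Steady-state trough Cmin,ss = Cmax,ss·f ≈ 28.571 × 0.125 ≈ 3.571 μg/mL.
Trough 3.6 μg/mL vs MEC 2 μg/mL: adequate.

3.6 μg/mL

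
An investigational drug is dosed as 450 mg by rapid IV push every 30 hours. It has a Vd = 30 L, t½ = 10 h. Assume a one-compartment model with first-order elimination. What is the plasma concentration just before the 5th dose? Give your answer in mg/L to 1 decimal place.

f = (1/2)^(τ/t½) = (1/2)^(30/10) ≈ 0.1250.
C₀ = D/Vd = 450/30 ≈ 15.000 mg/L.
Before the 5th dose, 4 doses have been given. Superposition: Cmin = C₀·(f + f² + … + f^4).
≈ 15.000 × (0.1250 + 0.0156 + 0.0020 + 0.0002) ≈ 15.000 × 0.1428 ≈ 2.142 mg/L.

2.1 mg/L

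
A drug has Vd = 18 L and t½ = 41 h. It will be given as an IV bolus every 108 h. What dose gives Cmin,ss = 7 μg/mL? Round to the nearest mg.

656 mg

τ/t½ = 108/41 ≈ 2.6341, so f = (1/2)^(108/41) ≈ 0.161080.
Cmin,ss = (D/Vd)·f/(1−f), so D = Cmin,ss·Vd·(1−f)/f.
D = 7 × 18 × (1−f)/f ≈ 7 × 18 × 5.20810 ≈ 656.22 mg.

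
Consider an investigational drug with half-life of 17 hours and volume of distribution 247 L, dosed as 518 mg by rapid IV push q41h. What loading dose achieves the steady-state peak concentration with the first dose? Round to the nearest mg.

638 mg

f = (1/2)^(41/17) ≈ 0.187926; accumulation ratio R = 1/(1−f) ≈ 1.23141.
Loading dose to hit Cmax,ss on first dose: D_load = D_maint·R ≈ 518 × 1.23141 ≈ 637.87 mg.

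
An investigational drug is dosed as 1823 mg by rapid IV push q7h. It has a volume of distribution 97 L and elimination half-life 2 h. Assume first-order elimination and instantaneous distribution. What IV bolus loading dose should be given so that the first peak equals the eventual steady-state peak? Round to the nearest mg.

f = (1/2)^(7/2) ≈ 0.088388; accumulation ratio R = 1/(1−f) ≈ 1.09696.
Loading dose to hit Cmax,ss on first dose: D_load = D_maint·R ≈ 1823 × 1.09696 ≈ 1999.76 mg.

2000 mg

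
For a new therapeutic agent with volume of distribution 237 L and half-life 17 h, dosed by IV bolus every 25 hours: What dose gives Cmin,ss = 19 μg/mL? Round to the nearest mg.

7976 mg

τ/t½ = 25/17 ≈ 1.4706, so f = (1/2)^(25/17) ≈ 0.360835.
Cmin,ss = (D/Vd)·f/(1−f), so D = Cmin,ss·Vd·(1−f)/f.
D = 19 × 237 × (1−f)/f ≈ 19 × 237 × 1.77135 ≈ 7976.39 mg.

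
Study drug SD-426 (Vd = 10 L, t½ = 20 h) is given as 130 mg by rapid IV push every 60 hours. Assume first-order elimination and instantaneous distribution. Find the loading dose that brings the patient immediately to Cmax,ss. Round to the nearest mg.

f = (1/2)^(60/20) ≈ 0.125000; accumulation ratio R = 1/(1−f) ≈ 1.14286.
Loading dose to hit Cmax,ss on first dose: D_load = D_maint·R ≈ 130 × 1.14286 ≈ 148.57 mg.

149 mg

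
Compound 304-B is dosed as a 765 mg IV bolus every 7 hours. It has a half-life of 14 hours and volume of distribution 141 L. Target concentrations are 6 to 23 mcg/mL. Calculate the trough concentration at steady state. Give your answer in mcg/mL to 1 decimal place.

τ/t½ = 7/14 ≈ 0.5, so fraction remaining f = (1/2)^(7/14) ≈ 0.7071.
Accumulation ratio R = 1/(1 − f) ≈ 1/0.2929 ≈ 3.4141.
Each bolus raises the concentration by D/Vd = 765/141 ≈ 5.426 mcg/mL.
Cmax,ss = C₀/(1 − f) ≈ 5.426/0.2929 ≈ 18.525 mcg/mL.
Steady-state trough Cmin,ss = Cmax,ss·f ≈ 18.525 × 0.7071 ≈ 13.099 mcg/mL.
Trough 13.1 mcg/mL vs MEC 6 mcg/mL: adequate.

13.1 mcg/mL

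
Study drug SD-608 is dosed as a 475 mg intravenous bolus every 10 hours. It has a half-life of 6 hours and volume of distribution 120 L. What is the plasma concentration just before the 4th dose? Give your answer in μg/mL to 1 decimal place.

1.8 μg/mL

f = (1/2)^(τ/t½) = (1/2)^(10/6) ≈ 0.3150.
C₀ = D/Vd = 475/120 ≈ 3.958 μg/mL.
Before the 4th dose, 3 doses have been given. Superposition: Cmin = C₀·(f + f² + … + f^3).
≈ 3.958 × (0.3150 + 0.0992 + 0.0313) ≈ 3.958 × 0.4455 ≈ 1.763 μg/mL.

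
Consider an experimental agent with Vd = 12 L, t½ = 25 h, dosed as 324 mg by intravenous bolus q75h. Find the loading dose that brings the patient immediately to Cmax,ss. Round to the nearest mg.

f = (1/2)^(75/25) ≈ 0.125000; accumulation ratio R = 1/(1−f) ≈ 1.14286.
Loading dose to hit Cmax,ss on first dose: D_load = D_maint·R ≈ 324 × 1.14286 ≈ 370.29 mg.

370 mg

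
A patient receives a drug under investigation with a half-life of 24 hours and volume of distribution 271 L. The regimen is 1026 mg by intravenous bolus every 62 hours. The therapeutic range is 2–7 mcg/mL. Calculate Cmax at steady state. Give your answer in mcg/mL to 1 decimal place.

k = ln2/t½ = ln2/24 ≈ 0.028881 h⁻¹; fraction remaining f = e^(−kτ) = e^(−0.028881×62) ≈ 0.1669.
Accumulation ratio R = 1/(1 − f) ≈ 1/0.8331 ≈ 1.2003.
Each bolus raises the concentration by D/Vd = 1026/271 ≈ 3.786 mcg/mL.
Steady-state peak Cmax,ss = C₀·R ≈ 3.786 × 1.2003 ≈ 4.544 mcg/mL.
Peak 4.5 mcg/mL vs MTC 7 mcg/mL: below toxic threshold.

4.5 mcg/mL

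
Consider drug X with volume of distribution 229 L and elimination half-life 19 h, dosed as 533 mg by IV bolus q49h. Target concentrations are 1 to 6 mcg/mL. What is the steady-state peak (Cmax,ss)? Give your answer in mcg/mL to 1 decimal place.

2.8 mcg/mL

k = ln2/t½ = ln2/19 ≈ 0.036481 h⁻¹; fraction remaining f = e^(−kτ) = e^(−0.036481×49) ≈ 0.1674.
Accumulation ratio R = 1/(1 − f) ≈ 1/0.8326 ≈ 1.2011.
Each bolus raises the concentration by D/Vd = 533/229 ≈ 2.328 mcg/mL.
Steady-state peak Cmax,ss = C₀·R ≈ 2.328 × 1.2011 ≈ 2.796 mcg/mL.
Peak 2.8 mcg/mL vs MTC 6 mcg/mL: below toxic threshold.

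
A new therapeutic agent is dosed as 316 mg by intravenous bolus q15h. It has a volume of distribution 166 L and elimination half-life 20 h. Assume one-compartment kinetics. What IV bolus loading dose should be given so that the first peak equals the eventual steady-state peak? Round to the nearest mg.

779 mg

f = (1/2)^(15/20) ≈ 0.594604; accumulation ratio R = 1/(1−f) ≈ 2.46672.
Loading dose to hit Cmax,ss on first dose: D_load = D_maint·R ≈ 316 × 2.46672 ≈ 779.48 mg.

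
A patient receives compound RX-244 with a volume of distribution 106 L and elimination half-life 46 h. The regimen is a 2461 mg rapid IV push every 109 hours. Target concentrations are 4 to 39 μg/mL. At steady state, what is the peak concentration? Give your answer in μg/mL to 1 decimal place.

τ/t½ = 109/46 ≈ 2.3696, so fraction remaining f = (1/2)^(109/46) ≈ 0.1935.
Accumulation ratio R = 1/(1 − f) ≈ 1/0.8065 ≈ 1.2399.
Single-dose peak C₀ = D/Vd = 2461/106 ≈ 23.217 μg/mL.
Steady-state peak Cmax,ss = C₀·R ≈ 23.217 × 1.2399 ≈ 28.787 μg/mL.
Peak 28.8 μg/mL vs MTC 39 μg/mL: below toxic threshold.

28.8 μg/mL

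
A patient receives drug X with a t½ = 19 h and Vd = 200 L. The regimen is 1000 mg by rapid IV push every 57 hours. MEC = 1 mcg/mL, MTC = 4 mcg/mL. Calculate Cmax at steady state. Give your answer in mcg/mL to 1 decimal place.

The dosing interval is 3 half-lives, so f = 2^(−3) = 0.125.
At steady state, R = 1/(1 − 0.125) = 8/7.
Single-dose peak C₀ = D/Vd = 1000/200 = 5 mcg/mL.
Steady-state peak Cmax,ss = C₀·R = 5 × 8/7 ≈ 5.714 mcg/mL.
Peak 5.7 mcg/mL vs MTC 4 mcg/mL: exceeds toxic threshold.

5.7 mcg/mL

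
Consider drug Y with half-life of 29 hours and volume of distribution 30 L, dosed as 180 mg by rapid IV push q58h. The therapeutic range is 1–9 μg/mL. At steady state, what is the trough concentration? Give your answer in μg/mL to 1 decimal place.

2.0 μg/mL

The dosing interval is 2 half-lives, so f = 2^(−2) = 0.25.
Accumulation ratio R = 1/(1 − f) = 1/0.75 = 4/3.
Single-dose peak C₀ = D/Vd = 180/30 = 6 μg/mL.
Steady-state peak Cmax,ss = C₀·R = 6 × 4/3 ≈ 8.000 μg/mL.
Steady-state trough Cmin,ss = Cmax,ss·f ≈ 8.000 × 0.25 ≈ 2.000 μg/mL.
Trough 2.0 μg/mL vs MEC 1 μg/mL: adequate.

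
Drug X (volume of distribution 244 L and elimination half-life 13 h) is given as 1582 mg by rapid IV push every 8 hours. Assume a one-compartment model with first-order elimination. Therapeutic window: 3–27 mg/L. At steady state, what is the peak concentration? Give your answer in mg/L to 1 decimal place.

18.7 mg/L

τ/t½ = 8/13 ≈ 0.61538, so fraction remaining f = (1/2)^(8/13) ≈ 0.6528.
Accumulation ratio R = 1/(1 − f) ≈ 1/0.3472 ≈ 2.8802.
Each bolus raises the concentration by D/Vd = 1582/244 ≈ 6.484 mg/L.
Cmax,ss = C₀/(1 − f) ≈ 6.484/0.3472 ≈ 18.675 mg/L.
Peak 18.7 mg/L vs MTC 27 mg/L: below toxic threshold.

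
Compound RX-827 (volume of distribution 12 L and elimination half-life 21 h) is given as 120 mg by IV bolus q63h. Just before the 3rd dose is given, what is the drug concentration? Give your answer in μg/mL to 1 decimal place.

1.4 μg/mL

f = (1/2)^(τ/t½) = (1/2)^(63/21) ≈ 0.1250.
C₀ = D/Vd = 120/12 ≈ 10.000 μg/mL.
Before the 3rd dose, 2 doses have been given. Superposition: Cmin = C₀·(f + f²).
≈ 10.000 × (0.1250 + 0.0156) ≈ 10.000 × 0.1406 ≈ 1.406 μg/mL.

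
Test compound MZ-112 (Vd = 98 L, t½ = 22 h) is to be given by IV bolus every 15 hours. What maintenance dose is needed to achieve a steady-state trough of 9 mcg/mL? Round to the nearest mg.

τ/t½ = 15/22 ≈ 0.68182, so f = (1/2)^(15/22) ≈ 0.623379.
Cmin,ss = (D/Vd)·f/(1−f), so D = Cmin,ss·Vd·(1−f)/f.
D = 9 × 98 × (1−f)/f ≈ 9 × 98 × 0.60416 ≈ 532.87 mg.

533 mg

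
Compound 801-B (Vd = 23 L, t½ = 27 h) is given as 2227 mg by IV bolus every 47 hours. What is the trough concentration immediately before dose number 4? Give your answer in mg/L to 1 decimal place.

40.2 mg/L

f = (1/2)^(τ/t½) = (1/2)^(47/27) ≈ 0.2992.
C₀ = D/Vd = 2227/23 ≈ 96.826 mg/L.
Before the 4th dose, 3 doses have been given. Superposition: Cmin = C₀·(f + f² + … + f^3).
≈ 96.826 × (0.2992 + 0.0895 + 0.0268) ≈ 96.826 × 0.4155 ≈ 40.231 mg/L.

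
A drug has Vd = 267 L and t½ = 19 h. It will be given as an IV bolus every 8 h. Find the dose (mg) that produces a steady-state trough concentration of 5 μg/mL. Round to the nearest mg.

452 mg

τ/t½ = 8/19 ≈ 0.42105, so f = (1/2)^(8/19) ≈ 0.746879.
Cmin,ss = (D/Vd)·f/(1−f), so D = Cmin,ss·Vd·(1−f)/f.
D = 5 × 267 × (1−f)/f ≈ 5 × 267 × 0.33890 ≈ 452.43 mg.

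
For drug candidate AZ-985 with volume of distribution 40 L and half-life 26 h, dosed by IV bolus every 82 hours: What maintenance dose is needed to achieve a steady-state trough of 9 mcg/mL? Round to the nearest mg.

τ/t½ = 82/26 ≈ 3.1538, so f = (1/2)^(82/26) ≈ 0.112356.
Cmin,ss = (D/Vd)·f/(1−f), so D = Cmin,ss·Vd·(1−f)/f.
D = 9 × 40 × (1−f)/f ≈ 9 × 40 × 7.90028 ≈ 2844.10 mg.

2844 mg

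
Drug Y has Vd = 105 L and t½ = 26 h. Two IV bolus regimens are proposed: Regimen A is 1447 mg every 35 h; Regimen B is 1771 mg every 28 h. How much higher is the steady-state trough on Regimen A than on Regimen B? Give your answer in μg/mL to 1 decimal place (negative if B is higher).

Regimen A: f = (1/2)^(35/26) ≈ 0.3933; Cmin,ss = (1447/105)·f/(1−f) ≈ 8.934 μg/mL.
Regimen B: f = (1/2)^(28/26) ≈ 0.4740; Cmin,ss = (1771/105)·f/(1−f) ≈ 15.199 μg/mL.
Difference ≈ 8.934 − 15.199 ≈ -6.265 μg/mL.

-6.3 μg/mL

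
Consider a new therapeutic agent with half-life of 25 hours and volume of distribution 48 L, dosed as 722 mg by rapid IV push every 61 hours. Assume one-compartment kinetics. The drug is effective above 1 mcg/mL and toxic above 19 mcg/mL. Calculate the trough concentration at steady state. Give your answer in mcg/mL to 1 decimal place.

3.4 mcg/mL

k = ln2/t½ = ln2/25 ≈ 0.027726 h⁻¹; fraction remaining f = e^(−kτ) = e^(−0.027726×61) ≈ 0.1843.
Single-dose peak C₀ = D/Vd = 722/48 ≈ 15.042 mcg/mL.
Steady-state trough Cmin,ss = C₀·f/(1−f) ≈ 15.042 × 0.1843/0.8157 ≈ 3.399 mcg/mL.
Trough 3.4 mcg/mL vs MEC 1 mcg/mL: adequate.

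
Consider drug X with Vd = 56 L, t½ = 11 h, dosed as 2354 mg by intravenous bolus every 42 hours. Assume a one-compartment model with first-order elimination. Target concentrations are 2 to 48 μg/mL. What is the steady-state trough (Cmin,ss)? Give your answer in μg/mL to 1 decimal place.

3.2 μg/mL

Over one 42-h interval, 42/11 ≈ 3.8182 half-lives elapse, leaving f ≈ 0.0709 of each dose.
Accumulation ratio R = 1/(1 − f) ≈ 1/0.9291 ≈ 1.0763.
Each bolus raises the concentration by D/Vd = 2354/56 ≈ 42.036 μg/mL.
Steady-state peak Cmax,ss = C₀·R ≈ 42.036 × 1.0763 ≈ 45.243 μg/mL.
Steady-state trough Cmin,ss = Cmax,ss·f ≈ 45.243 × 0.0709 ≈ 3.208 μg/mL.
Trough 3.2 μg/mL vs MEC 2 μg/mL: adequate.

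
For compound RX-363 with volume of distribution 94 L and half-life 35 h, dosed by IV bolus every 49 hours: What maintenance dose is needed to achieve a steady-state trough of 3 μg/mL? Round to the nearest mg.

462 mg

τ/t½ = 49/35 ≈ 1.4, so f = (1/2)^(49/35) ≈ 0.378929.
Cmin,ss = (D/Vd)·f/(1−f), so D = Cmin,ss·Vd·(1−f)/f.
D = 3 × 94 × (1−f)/f ≈ 3 × 94 × 1.63902 ≈ 462.20 mg.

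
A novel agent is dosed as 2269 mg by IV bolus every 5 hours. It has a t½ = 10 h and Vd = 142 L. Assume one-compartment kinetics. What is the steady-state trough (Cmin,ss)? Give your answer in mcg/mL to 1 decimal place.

k = ln2/t½ = ln2/10 ≈ 0.069315 h⁻¹; fraction remaining f = e^(−kτ) = e^(−0.069315×5) ≈ 0.7071.
At steady state, accumulation factor R = 1/(1 − e^(−kτ)) ≈ 3.4141.
Single-dose peak C₀ = D/Vd = 2269/142 ≈ 15.979 mcg/mL.
Steady-state peak Cmax,ss = C₀·R ≈ 15.979 × 3.4141 ≈ 54.554 mcg/mL.
Steady-state trough Cmin,ss = Cmax,ss·f ≈ 54.554 × 0.7071 ≈ 38.575 mcg/mL.

38.6 mcg/mL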